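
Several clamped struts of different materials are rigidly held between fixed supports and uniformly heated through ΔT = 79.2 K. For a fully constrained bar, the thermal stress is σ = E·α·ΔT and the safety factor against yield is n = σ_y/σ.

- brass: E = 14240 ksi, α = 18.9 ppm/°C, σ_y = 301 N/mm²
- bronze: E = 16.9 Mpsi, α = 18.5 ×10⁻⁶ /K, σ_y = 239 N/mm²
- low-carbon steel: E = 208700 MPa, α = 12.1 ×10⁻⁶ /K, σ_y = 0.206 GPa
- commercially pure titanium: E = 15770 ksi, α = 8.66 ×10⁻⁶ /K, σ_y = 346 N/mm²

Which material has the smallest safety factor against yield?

low-carbon steel

Converting E to GPa, α to ×10⁻⁶/K, σ_y to MPa, then σ and n for each:
  brass: E = 98.18, α = 18.9, σ_y = 301.0 → σ = 147 MPa, n = 2.05
  bronze: E = 116.5, α = 18.5, σ_y = 239.0 → σ = 171 MPa, n = 1.40
  low-carbon steel: E = 208.7, α = 12.1, σ_y = 206.0 → σ = 200 MPa, n = 1.03
  commercially pure titanium: E = 108.7, α = 8.66, σ_y = 346.0 → σ = 74.6 MPa, n = 4.64
Low-carbon steel has the lowest safety factor, n = 1.03.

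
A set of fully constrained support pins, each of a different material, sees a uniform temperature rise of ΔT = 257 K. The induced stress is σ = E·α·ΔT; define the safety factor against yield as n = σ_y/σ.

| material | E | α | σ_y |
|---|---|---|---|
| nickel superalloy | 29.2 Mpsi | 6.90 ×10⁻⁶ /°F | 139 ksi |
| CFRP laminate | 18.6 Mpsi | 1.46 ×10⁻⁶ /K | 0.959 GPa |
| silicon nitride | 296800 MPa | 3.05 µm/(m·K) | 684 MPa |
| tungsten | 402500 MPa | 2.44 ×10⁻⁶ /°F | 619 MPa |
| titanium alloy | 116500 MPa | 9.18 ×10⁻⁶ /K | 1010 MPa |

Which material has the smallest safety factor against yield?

With everything in SI (GPa, ×10⁻⁶/K, MPa):
  nickel superalloy: E = 201.3, α = 12.4, σ_y = 958.4 → σ = 643 MPa, n = 1.49
  CFRP laminate: E = 128.2, α = 1.46, σ_y = 959.0 → σ = 48.1 MPa, n = 19.9
  silicon nitride: E = 296.8, α = 3.05, σ_y = 684.0 → σ = 233 MPa, n = 2.94
  tungsten: E = 402.5, α = 4.39, σ_y = 619.0 → σ = 454 MPa, n = 1.36
  titanium alloy: E = 116.5, α = 9.18, σ_y = 1010 → σ = 275 MPa, n = 3.67
Smallest n: tungsten with n = 1.36.

tungsten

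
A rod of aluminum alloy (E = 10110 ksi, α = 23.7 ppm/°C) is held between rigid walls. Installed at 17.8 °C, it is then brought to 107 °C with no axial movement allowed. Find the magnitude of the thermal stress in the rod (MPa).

E = 10110 ksi = 69.71 GPa.
ΔT = 89.20 K. Constrained thermal stress σ = E·α·ΔT = 69.71×10³ MPa × 23.7×10⁻⁶ × 89.20 = 147 MPa (compressive).

147 MPa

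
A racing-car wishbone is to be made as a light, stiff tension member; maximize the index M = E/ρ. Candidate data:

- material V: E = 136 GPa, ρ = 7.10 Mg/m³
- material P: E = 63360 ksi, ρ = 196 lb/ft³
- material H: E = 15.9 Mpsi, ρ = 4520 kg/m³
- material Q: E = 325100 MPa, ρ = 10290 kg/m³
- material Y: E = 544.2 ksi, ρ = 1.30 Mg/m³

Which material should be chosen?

After converting to SI:
  material V: E = 136.0 GPa, ρ = 7100 kg/m³
  material P: E = 436.9 GPa, ρ = 3140 kg/m³
  material H: E = 109.6 GPa, ρ = 4520 kg/m³
  material Q: E = 325.1 GPa, ρ = 10290 kg/m³
  material Y: E = 3.752 GPa, ρ = 1300 kg/m³
  material P: M = 139 MN·m/kg
  material Q: M = 31.6 MN·m/kg
  material H: M = 24.3 MN·m/kg
  material V: M = 19.2 MN·m/kg
  material Y: M = 2.89 MN·m/kg
Material P ranks first.

material P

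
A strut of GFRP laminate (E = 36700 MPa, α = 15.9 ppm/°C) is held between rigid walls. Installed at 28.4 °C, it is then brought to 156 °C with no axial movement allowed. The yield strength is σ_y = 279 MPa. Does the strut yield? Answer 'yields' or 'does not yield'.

E = 36700 MPa = 36.70 GPa.
ΔT = 127.6 K. Constrained thermal stress σ = E·α·ΔT = 36.70×10³ MPa × 15.9×10⁻⁶ × 127.6 = 74.5 MPa (compressive).
Compare to σ_y = 279 MPa: σ < σ_y, so it does not yield.

does not yield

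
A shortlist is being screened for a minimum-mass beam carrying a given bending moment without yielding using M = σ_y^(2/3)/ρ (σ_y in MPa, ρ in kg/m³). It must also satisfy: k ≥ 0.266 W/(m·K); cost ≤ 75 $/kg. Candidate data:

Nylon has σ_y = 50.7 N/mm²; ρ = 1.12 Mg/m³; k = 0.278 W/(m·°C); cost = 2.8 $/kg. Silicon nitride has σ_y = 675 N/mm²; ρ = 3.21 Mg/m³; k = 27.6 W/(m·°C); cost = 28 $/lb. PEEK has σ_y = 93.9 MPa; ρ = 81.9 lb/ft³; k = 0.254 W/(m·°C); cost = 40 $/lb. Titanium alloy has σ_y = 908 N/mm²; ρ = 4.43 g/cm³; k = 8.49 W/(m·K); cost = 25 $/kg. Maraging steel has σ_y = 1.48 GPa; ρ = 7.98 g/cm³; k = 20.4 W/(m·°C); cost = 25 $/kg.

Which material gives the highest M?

Screen on constraints: k ≥ 0.266 W/(m·K); cost ≤ 75 $/kg. Survivors: nylon, silicon nitride, titanium alloy, maraging steel.
After converting to SI:
  nylon: σ_y = 50.70 MPa, ρ = 1120 kg/m³
  silicon nitride: σ_y = 675.0 MPa, ρ = 3210 kg/m³
  titanium alloy: σ_y = 908.0 MPa, ρ = 4430 kg/m³
  maraging steel: σ_y = 1480 MPa, ρ = 7980 kg/m³
  silicon nitride: M = 24.0×10⁻³
  titanium alloy: M = 21.2×10⁻³
  maraging steel: M = 16.3×10⁻³
  nylon: M = 12.2×10⁻³
Silicon nitride has the largest M.

silicon nitride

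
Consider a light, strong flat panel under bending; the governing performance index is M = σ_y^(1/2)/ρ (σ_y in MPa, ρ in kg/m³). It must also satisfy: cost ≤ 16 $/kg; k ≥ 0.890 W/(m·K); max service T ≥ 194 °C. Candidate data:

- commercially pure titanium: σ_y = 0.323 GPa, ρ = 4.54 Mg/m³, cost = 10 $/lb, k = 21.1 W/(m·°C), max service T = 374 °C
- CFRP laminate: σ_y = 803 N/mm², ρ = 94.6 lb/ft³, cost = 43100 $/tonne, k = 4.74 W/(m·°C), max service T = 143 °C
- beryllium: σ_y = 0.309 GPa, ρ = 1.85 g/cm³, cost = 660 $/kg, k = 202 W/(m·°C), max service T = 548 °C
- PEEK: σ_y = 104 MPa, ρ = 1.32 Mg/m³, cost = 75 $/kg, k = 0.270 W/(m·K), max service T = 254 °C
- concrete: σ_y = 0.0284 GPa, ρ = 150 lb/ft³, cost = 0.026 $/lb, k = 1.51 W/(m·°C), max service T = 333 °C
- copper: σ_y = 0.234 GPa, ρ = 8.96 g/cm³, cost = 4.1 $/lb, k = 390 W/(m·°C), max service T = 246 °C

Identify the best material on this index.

concrete

Screen on constraints: cost ≤ 16 $/kg; k ≥ 0.890 W/(m·K); max service T ≥ 194 °C. Survivors: concrete, copper.
Convert each candidate to consistent units, then evaluate M:
  concrete: σ_y = 28.40 MPa, ρ = 2403 kg/m³
  copper: σ_y = 234.0 MPa, ρ = 8960 kg/m³
  concrete: M = 2.22×10⁻³
  copper: M = 1.71×10⁻³
Highest index: concrete.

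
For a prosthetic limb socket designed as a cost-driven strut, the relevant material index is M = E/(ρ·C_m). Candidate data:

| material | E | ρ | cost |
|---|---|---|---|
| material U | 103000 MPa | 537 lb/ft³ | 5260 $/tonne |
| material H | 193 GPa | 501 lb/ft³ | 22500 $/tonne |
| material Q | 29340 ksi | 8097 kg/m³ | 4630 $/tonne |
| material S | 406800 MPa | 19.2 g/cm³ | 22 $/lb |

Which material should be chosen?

material Q

Convert each candidate to consistent units, then evaluate M:
  material U: E = 103.0 GPa, ρ = 8602 kg/m³, cost = 5.260 $/kg
  material H: E = 193.0 GPa, ρ = 8025 kg/m³, cost = 22.50 $/kg
  material Q: E = 202.3 GPa, ρ = 8097 kg/m³, cost = 4.630 $/kg
  material S: E = 406.8 GPa, ρ = 19200 kg/m³, cost = 48.50 $/kg
  material Q: M = 5.40 MN·m per $
  material U: M = 2.28 MN·m per $
  material H: M = 1.07 MN·m per $
  material S: M = 0.437 MN·m per $
Highest index: material Q.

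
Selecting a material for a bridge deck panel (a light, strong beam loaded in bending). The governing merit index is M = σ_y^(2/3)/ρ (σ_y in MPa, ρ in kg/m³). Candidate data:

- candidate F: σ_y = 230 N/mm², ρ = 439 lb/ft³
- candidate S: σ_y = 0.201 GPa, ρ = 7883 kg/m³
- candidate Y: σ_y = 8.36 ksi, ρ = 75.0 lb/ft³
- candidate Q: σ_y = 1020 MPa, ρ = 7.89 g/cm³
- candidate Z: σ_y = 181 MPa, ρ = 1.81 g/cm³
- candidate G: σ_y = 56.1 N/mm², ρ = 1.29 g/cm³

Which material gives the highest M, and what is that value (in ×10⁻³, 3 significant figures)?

candidate Z, M = 17.7×10⁻³

Normalizing units and computing the index:
  candidate F: σ_y = 230.0 MPa, ρ = 7032 kg/m³
  candidate S: σ_y = 201.0 MPa, ρ = 7883 kg/m³
  candidate Y: σ_y = 57.64 MPa, ρ = 1201 kg/m³
  candidate Q: σ_y = 1020 MPa, ρ = 7890 kg/m³
  candidate Z: σ_y = 181.0 MPa, ρ = 1810 kg/m³
  candidate G: σ_y = 56.10 MPa, ρ = 1290 kg/m³
  candidate Z: M = 17.7×10⁻³
  candidate Q: M = 12.8×10⁻³
  candidate Y: M = 12.4×10⁻³
  candidate G: M = 11.4×10⁻³
  candidate F: M = 5.34×10⁻³
  candidate S: M = 4.35×10⁻³
The maximum is for candidate Z.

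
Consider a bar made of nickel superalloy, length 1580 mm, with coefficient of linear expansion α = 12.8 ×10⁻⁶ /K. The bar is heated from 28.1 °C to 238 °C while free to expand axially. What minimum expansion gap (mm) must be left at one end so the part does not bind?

ΔT = 238 − 28.1 = 209.9 K.
ΔL = α·L₀·ΔT = 12.8×10⁻⁶ × 1580 mm × 209.9 K = 4.25 mm.

4.25 mm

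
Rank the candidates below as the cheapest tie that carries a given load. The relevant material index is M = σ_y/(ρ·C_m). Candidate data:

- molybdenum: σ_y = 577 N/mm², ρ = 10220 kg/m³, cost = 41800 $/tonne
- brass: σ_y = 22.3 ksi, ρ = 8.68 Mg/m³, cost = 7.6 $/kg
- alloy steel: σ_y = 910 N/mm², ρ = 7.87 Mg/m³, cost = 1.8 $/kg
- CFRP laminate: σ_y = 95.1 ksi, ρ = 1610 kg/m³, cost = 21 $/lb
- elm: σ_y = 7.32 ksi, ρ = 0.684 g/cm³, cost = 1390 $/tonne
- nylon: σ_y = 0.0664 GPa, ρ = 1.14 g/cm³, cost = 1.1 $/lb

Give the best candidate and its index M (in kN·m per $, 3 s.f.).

alloy steel, M = 64.2 kN·m per $

After converting to SI:
  molybdenum: σ_y = 577.0 MPa, ρ = 10220 kg/m³, cost = 41.80 $/kg
  brass: σ_y = 153.8 MPa, ρ = 8680 kg/m³, cost = 7.600 $/kg
  alloy steel: σ_y = 910.0 MPa, ρ = 7870 kg/m³, cost = 1.800 $/kg
  CFRP laminate: σ_y = 655.7 MPa, ρ = 1610 kg/m³, cost = 46.30 $/kg
  elm: σ_y = 50.47 MPa, ρ = 684.0 kg/m³, cost = 1.390 $/kg
  nylon: σ_y = 66.40 MPa, ρ = 1140 kg/m³, cost = 2.425 $/kg
  alloy steel: M = 64.2 kN·m per $
  elm: M = 53.1 kN·m per $
  nylon: M = 24.0 kN·m per $
  CFRP laminate: M = 8.80 kN·m per $
  brass: M = 2.33 kN·m per $
  molybdenum: M = 1.35 kN·m per $
Alloy steel has the largest M.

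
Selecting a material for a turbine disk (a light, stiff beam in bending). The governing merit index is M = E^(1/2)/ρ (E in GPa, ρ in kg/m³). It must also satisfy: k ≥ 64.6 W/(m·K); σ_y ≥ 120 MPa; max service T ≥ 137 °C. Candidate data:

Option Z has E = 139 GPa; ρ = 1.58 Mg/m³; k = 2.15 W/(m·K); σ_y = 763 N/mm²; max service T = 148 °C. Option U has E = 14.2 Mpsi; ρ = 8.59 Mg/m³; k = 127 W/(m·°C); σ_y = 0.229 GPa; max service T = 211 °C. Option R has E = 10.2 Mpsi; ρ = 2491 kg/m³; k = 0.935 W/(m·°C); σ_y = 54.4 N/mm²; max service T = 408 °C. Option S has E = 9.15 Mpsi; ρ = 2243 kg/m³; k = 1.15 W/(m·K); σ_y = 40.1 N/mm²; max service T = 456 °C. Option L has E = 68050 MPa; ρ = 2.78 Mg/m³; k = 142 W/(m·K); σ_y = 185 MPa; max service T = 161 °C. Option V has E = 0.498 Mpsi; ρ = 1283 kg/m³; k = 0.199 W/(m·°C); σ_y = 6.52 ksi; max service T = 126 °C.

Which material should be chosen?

Screen on constraints: k ≥ 64.6 W/(m·K); σ_y ≥ 120 MPa; max service T ≥ 137 °C. Survivors: option U, option L.
After converting to SI:
  option U: E = 97.91 GPa, ρ = 8590 kg/m³
  option L: E = 68.05 GPa, ρ = 2780 kg/m³
  option L: M = 2.97×10⁻³
  option U: M = 1.15×10⁻³
Highest index: option L.

option L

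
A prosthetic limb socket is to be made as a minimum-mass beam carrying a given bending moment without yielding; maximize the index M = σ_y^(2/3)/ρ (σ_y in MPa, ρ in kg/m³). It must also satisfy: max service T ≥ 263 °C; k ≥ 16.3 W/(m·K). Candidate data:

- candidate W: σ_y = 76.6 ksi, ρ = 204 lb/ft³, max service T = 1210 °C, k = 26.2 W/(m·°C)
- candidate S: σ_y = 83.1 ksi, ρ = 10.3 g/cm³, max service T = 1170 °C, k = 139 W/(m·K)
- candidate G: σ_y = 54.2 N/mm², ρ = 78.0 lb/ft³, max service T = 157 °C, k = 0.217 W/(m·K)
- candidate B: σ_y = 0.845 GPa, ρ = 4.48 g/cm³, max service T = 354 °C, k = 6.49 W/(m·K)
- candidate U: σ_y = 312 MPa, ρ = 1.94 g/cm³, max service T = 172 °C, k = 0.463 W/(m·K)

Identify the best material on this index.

candidate W

Screen on constraints: max service T ≥ 263 °C; k ≥ 16.3 W/(m·K). Survivors: candidate W, candidate S.
Normalizing units and computing the index:
  candidate W: σ_y = 528.1 MPa, ρ = 3268 kg/m³
  candidate S: σ_y = 573.0 MPa, ρ = 10300 kg/m³
  candidate W: M = 20.0×10⁻³
  candidate S: M = 6.70×10⁻³
The maximum is for candidate W.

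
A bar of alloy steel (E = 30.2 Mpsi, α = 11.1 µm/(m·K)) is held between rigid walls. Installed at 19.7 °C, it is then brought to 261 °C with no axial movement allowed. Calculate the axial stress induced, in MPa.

E = 30.2 Mpsi = 208.2 GPa.
ΔT = 241.3 K. Constrained thermal stress σ = E·α·ΔT = 208.2×10³ MPa × 11.1×10⁻⁶ × 241.3 = 558 MPa (compressive).

558 MPa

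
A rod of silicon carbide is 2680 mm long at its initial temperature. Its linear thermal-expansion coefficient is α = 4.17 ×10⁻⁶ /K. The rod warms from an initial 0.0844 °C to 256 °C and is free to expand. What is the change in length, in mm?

ΔT = 256 − 0.0844 = 255.9 K.
ΔL = α·L₀·ΔT = 4.17×10⁻⁶ × 2680 mm × 255.9 K = 2.86 mm.

2.86 mm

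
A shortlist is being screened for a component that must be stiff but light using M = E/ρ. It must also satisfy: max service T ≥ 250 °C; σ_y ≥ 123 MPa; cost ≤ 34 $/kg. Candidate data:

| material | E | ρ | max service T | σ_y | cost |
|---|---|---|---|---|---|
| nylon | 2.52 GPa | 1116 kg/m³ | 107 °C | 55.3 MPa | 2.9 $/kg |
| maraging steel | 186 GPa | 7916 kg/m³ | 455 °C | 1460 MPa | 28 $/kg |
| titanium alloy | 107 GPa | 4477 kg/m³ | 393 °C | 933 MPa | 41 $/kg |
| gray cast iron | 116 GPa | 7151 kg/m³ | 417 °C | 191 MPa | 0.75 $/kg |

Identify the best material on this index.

maraging steel

Screen on constraints: max service T ≥ 250 °C; σ_y ≥ 123 MPa; cost ≤ 34 $/kg. Survivors: maraging steel, gray cast iron.
Per-candidate index values:
  maraging steel: M = 23.5 MN·m/kg
  gray cast iron: M = 16.2 MN·m/kg
Highest index: maraging steel.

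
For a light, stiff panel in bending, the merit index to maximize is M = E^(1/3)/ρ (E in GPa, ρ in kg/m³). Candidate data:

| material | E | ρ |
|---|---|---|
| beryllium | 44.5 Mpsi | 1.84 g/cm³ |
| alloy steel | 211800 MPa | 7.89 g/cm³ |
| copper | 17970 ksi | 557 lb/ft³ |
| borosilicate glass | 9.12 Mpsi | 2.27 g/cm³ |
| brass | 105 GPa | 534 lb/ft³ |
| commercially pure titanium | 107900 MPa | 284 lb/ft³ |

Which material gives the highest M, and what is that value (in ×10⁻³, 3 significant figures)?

Putting every candidate on a common basis:
  beryllium: E = 306.8 GPa, ρ = 1840 kg/m³
  alloy steel: E = 211.8 GPa, ρ = 7890 kg/m³
  copper: E = 123.9 GPa, ρ = 8922 kg/m³
  borosilicate glass: E = 62.88 GPa, ρ = 2270 kg/m³
  brass: E = 105.0 GPa, ρ = 8554 kg/m³
  commercially pure titanium: E = 107.9 GPa, ρ = 4549 kg/m³
  beryllium: M = 3.67×10⁻³
  borosilicate glass: M = 1.75×10⁻³
  commercially pure titanium: M = 1.05×10⁻³
  alloy steel: M = 0.755×10⁻³
  copper: M = 0.559×10⁻³
  brass: M = 0.552×10⁻³
Beryllium has the largest M.

beryllium, M = 3.67×10⁻³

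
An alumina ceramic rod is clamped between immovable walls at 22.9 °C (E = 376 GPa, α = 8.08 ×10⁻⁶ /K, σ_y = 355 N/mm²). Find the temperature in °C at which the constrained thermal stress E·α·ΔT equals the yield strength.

σ_y = 355 N/mm² = 355.0 MPa.
E·α·ΔT = 355.0 MPa ⇒ ΔT = 355.0 / (376.0×10³ × 8.08×10⁻⁶) = 116.9 K.
T = 22.9 + 116.9 = 139.8 °C.

140 °C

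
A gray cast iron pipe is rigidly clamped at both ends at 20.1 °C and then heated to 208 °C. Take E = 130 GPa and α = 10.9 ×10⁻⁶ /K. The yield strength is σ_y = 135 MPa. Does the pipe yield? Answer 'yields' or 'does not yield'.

yields

ΔT = 187.9 K. Constrained thermal stress σ = E·α·ΔT = 130.0×10³ MPa × 10.9×10⁻⁶ × 187.9 = 266 MPa (compressive).
Compare to σ_y = 135 MPa: σ ≥ σ_y, so it yields.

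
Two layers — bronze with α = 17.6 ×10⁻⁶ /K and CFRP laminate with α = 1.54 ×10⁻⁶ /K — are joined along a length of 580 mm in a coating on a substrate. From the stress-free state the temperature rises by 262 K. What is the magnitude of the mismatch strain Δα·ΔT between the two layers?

Δα = |17.6 − 1.54|×10⁻⁶/K = 16.1×10⁻⁶/K.
Mismatch strain = Δα·ΔT = 16.1×10⁻⁶ × 262.0 = 4.21×10⁻³.

4.21×10⁻³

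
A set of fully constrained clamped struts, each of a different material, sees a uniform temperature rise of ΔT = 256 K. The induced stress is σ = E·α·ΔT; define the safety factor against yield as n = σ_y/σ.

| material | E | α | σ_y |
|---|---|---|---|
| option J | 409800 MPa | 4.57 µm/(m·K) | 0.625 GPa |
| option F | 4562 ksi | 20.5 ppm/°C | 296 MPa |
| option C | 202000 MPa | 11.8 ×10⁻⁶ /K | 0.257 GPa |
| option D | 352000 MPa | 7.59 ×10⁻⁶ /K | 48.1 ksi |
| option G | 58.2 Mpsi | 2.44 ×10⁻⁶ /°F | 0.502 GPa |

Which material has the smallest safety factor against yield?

option C

In consistent units (E in GPa, α in ×10⁻⁶/K, σ_y in MPa):
  option J: E = 409.8, α = 4.57, σ_y = 625.0 → σ = 479 MPa, n = 1.30
  option F: E = 31.45, α = 20.5, σ_y = 296.0 → σ = 165 MPa, n = 1.79
  option C: E = 202.0, α = 11.8, σ_y = 257.0 → σ = 610 MPa, n = 0.421
  option D: E = 352.0, α = 7.59, σ_y = 331.6 → σ = 684 MPa, n = 0.485
  option G: E = 401.3, α = 4.39, σ_y = 502.0 → σ = 451 MPa, n = 1.11
Smallest n: option C with n = 0.421.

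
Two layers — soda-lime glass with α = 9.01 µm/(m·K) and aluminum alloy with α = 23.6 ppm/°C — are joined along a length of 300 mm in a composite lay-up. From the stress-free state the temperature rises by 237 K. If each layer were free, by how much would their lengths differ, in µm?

1040 µm

Δα = |9.01 − 23.6|×10⁻⁶/K = 14.6×10⁻⁶/K.
ΔL_mismatch = Δα·L·ΔT = 14.6×10⁻⁶ × 300.0 mm × 237.0 K = 1040 µm.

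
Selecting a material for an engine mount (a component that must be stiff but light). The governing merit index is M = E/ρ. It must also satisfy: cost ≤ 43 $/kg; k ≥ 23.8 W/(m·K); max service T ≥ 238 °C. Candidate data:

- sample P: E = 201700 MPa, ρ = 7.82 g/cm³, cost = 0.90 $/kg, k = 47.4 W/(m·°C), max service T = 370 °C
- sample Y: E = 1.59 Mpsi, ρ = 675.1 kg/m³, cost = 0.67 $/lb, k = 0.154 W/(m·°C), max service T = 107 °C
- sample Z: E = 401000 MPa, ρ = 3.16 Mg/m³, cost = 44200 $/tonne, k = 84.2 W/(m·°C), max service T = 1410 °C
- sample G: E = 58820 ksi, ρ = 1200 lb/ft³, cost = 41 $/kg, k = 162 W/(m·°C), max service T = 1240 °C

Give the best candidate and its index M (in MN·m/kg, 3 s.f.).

Screen on constraints: cost ≤ 43 $/kg; k ≥ 23.8 W/(m·K); max service T ≥ 238 °C. Survivors: sample P, sample G.
After converting to SI:
  sample P: E = 201.7 GPa, ρ = 7820 kg/m³
  sample G: E = 405.5 GPa, ρ = 19220 kg/m³
  sample P: M = 25.8 MN·m/kg
  sample G: M = 21.1 MN·m/kg
Sample P has the largest M.

sample P, M = 25.8 MN·m/kg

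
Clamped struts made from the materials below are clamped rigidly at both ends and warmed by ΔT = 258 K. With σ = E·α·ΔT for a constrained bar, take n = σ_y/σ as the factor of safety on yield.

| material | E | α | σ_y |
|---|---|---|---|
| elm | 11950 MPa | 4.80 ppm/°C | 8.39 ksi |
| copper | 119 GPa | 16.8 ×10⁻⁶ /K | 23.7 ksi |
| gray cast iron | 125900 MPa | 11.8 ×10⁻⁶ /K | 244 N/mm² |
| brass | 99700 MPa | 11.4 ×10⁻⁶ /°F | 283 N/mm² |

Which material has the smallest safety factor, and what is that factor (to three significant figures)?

Converting E to GPa, α to ×10⁻⁶/K, σ_y to MPa, then σ and n for each:
  elm: E = 11.95, α = 4.80, σ_y = 57.85 → σ = 14.8 MPa, n = 3.91
  copper: E = 119.0, α = 16.8, σ_y = 163.4 → σ = 516 MPa, n = 0.317
  gray cast iron: E = 125.9, α = 11.8, σ_y = 244.0 → σ = 383 MPa, n = 0.637
  brass: E = 99.70, α = 20.5, σ_y = 283.0 → σ = 528 MPa, n = 0.536
The minimum is copper at n = 0.317.

copper, n = 0.317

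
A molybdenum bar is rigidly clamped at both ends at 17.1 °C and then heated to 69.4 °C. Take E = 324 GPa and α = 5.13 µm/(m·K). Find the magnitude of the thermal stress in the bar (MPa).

86.9 MPa

ΔT = 52.30 K. Constrained thermal stress σ = E·α·ΔT = 324.0×10³ MPa × 5.13×10⁻⁶ × 52.30 = 86.9 MPa (compressive).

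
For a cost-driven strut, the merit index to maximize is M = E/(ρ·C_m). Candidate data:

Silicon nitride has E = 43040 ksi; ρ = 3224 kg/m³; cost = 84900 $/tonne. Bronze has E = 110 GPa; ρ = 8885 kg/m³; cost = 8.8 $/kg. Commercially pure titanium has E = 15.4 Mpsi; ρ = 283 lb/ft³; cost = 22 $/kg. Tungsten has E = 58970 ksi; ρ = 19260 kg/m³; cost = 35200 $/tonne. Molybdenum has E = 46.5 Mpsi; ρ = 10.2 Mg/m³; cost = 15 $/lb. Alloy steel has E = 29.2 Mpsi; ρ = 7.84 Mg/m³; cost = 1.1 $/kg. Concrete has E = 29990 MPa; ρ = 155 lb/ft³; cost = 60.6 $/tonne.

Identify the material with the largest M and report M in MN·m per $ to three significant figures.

Putting every candidate on a common basis:
  silicon nitride: E = 296.8 GPa, ρ = 3224 kg/m³, cost = 84.90 $/kg
  bronze: E = 110.0 GPa, ρ = 8885 kg/m³, cost = 8.800 $/kg
  commercially pure titanium: E = 106.2 GPa, ρ = 4533 kg/m³, cost = 22.00 $/kg
  tungsten: E = 406.6 GPa, ρ = 19260 kg/m³, cost = 35.20 $/kg
  molybdenum: E = 320.6 GPa, ρ = 10200 kg/m³, cost = 33.07 $/kg
  alloy steel: E = 201.3 GPa, ρ = 7840 kg/m³, cost = 1.100 $/kg
  concrete: E = 29.99 GPa, ρ = 2483 kg/m³, cost = 0.06060 $/kg
  concrete: M = 199 MN·m per $
  alloy steel: M = 23.3 MN·m per $
  bronze: M = 1.41 MN·m per $
  silicon nitride: M = 1.08 MN·m per $
  commercially pure titanium: M = 1.06 MN·m per $
  molybdenum: M = 0.951 MN·m per $
  tungsten: M = 0.600 MN·m per $
Highest index: concrete.

concrete, M = 199 MN·m per $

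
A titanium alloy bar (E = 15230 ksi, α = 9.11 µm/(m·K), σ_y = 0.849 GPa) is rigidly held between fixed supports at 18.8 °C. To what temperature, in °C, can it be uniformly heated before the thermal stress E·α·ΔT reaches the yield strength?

906 °C

E = 15230 ksi = 105.0 GPa.
σ_y = 0.849 GPa = 849.0 MPa.
E·α·ΔT = 849.0 MPa ⇒ ΔT = 849.0 / (105.0×10³ × 9.11×10⁻⁶) = 887.5 K.
T = 18.8 + 887.5 = 906.3 °C.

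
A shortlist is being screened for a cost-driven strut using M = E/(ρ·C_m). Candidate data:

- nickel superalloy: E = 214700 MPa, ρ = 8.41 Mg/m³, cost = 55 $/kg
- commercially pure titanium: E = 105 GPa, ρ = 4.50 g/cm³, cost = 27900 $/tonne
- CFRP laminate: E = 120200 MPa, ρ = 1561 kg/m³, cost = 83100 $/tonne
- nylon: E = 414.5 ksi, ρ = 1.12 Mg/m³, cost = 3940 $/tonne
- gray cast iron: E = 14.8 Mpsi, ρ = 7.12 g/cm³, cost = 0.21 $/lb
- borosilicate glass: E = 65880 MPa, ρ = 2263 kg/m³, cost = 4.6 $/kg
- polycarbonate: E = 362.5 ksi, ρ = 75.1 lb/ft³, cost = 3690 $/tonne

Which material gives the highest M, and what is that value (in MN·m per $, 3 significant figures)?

Normalizing units and computing the index:
  nickel superalloy: E = 214.7 GPa, ρ = 8410 kg/m³, cost = 55.00 $/kg
  commercially pure titanium: E = 105.0 GPa, ρ = 4500 kg/m³, cost = 27.90 $/kg
  CFRP laminate: E = 120.2 GPa, ρ = 1561 kg/m³, cost = 83.10 $/kg
  nylon: E = 2.858 GPa, ρ = 1120 kg/m³, cost = 3.940 $/kg
  gray cast iron: E = 102.0 GPa, ρ = 7120 kg/m³, cost = 0.4630 $/kg
  borosilicate glass: E = 65.88 GPa, ρ = 2263 kg/m³, cost = 4.600 $/kg
  polycarbonate: E = 2.499 GPa, ρ = 1203 kg/m³, cost = 3.690 $/kg
  gray cast iron: M = 31.0 MN·m per $
  borosilicate glass: M = 6.33 MN·m per $
  CFRP laminate: M = 0.927 MN·m per $
  commercially pure titanium: M = 0.836 MN·m per $
  nylon: M = 0.648 MN·m per $
  polycarbonate: M = 0.563 MN·m per $
  nickel superalloy: M = 0.464 MN·m per $
Gray cast iron ranks first.

gray cast iron, M = 31.0 MN·m per $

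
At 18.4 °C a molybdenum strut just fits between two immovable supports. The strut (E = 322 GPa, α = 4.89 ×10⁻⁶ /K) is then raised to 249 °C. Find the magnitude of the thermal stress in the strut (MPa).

ΔT = 230.6 K. Constrained thermal stress σ = E·α·ΔT = 322.0×10³ MPa × 4.89×10⁻⁶ × 230.6 = 363 MPa (compressive).

363 MPa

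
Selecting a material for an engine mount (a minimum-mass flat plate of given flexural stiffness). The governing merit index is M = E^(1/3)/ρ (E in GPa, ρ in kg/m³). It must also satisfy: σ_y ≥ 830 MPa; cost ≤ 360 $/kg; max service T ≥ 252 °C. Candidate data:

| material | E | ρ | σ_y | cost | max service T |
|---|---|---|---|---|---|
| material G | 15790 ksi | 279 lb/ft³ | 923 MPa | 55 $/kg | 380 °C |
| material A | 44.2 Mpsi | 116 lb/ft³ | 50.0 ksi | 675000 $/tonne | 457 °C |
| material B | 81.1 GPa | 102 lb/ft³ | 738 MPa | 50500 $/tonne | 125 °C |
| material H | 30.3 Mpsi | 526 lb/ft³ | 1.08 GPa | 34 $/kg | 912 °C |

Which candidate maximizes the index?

material G

Screen on constraints: σ_y ≥ 830 MPa; cost ≤ 360 $/kg; max service T ≥ 252 °C. Survivors: material G, material H.
After converting to SI:
  material G: E = 108.9 GPa, ρ = 4469 kg/m³
  material H: E = 208.9 GPa, ρ = 8426 kg/m³
  material G: M = 1.07×10⁻³
  material H: M = 0.704×10⁻³
The maximum is for material G.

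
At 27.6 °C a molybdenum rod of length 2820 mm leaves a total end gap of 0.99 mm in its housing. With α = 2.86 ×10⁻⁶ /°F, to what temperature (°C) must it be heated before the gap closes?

95.8 °C

α = 2.86×10⁻⁶/°F × 9/5 = 5.15×10⁻⁶/K.
α·L₀·ΔT = 0.99 mm ⇒ ΔT = 0.99 / (5.15×10⁻⁶ × 2820.0) = 68.19 K.
T = 27.6 + 68.19 = 95.79 °C.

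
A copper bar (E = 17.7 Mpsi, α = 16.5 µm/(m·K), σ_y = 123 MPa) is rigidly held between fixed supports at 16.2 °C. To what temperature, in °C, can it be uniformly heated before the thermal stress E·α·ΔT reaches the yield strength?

E = 17.7 Mpsi = 122.0 GPa.
E·α·ΔT = 123.0 MPa ⇒ ΔT = 123.0 / (122.0×10³ × 16.5×10⁻⁶) = 61.08 K.
T = 16.2 + 61.08 = 77.28 °C.

77.3 °C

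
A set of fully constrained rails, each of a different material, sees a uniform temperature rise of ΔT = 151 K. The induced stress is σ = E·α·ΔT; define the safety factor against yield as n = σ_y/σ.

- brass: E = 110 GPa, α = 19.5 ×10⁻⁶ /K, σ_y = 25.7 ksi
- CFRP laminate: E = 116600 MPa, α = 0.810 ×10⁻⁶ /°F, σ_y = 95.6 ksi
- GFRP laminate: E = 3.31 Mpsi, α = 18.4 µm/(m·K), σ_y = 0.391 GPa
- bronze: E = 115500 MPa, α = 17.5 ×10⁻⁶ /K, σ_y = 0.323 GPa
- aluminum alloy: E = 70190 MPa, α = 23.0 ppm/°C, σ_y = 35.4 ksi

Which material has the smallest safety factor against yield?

brass

In consistent units (E in GPa, α in ×10⁻⁶/K, σ_y in MPa):
  brass: E = 110.0, α = 19.5, σ_y = 177.2 → σ = 324 MPa, n = 0.547
  CFRP laminate: E = 116.6, α = 1.46, σ_y = 659.1 → σ = 25.7 MPa, n = 25.7
  GFRP laminate: E = 22.82, α = 18.4, σ_y = 391.0 → σ = 63.4 MPa, n = 6.17
  bronze: E = 115.5, α = 17.5, σ_y = 323.0 → σ = 305 MPa, n = 1.06
  aluminum alloy: E = 70.19, α = 23.0, σ_y = 244.1 → σ = 244 MPa, n = 1.00
The minimum is brass at n = 0.547.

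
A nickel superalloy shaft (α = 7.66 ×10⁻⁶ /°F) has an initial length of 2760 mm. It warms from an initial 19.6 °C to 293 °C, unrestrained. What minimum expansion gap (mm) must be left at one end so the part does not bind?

10.4 mm

Convert α: 7.66×10⁻⁶/°F × (9/5) = 13.8×10⁻⁶/K.
ΔT = 293 − 19.6 = 273.4 K.
ΔL = α·L₀·ΔT = 13.8×10⁻⁶ × 2760 mm × 273.4 K = 10.4 mm.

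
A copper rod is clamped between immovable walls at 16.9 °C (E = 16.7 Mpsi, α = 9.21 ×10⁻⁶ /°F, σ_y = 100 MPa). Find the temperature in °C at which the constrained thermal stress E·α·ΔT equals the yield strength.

E = 16.7 Mpsi = 115.1 GPa.
α = 9.21×10⁻⁶/°F × 9/5 = 16.6×10⁻⁶/K.
E·α·ΔT = 100.0 MPa ⇒ ΔT = 100.0 / (115.1×10³ × 16.6×10⁻⁶) = 52.39 K.
T = 16.9 + 52.39 = 69.29 °C.

69.3 °C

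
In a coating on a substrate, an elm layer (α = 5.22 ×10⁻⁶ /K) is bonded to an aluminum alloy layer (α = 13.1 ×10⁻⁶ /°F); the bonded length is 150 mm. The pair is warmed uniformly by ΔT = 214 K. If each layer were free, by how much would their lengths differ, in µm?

589 µm

aluminum alloy: α = 13.1×10⁻⁶/°F × 9/5 = 23.6×10⁻⁶/K.
Δα = |5.22 − 23.6|×10⁻⁶/K = 18.4×10⁻⁶/K.
ΔL_mismatch = Δα·L·ΔT = 18.4×10⁻⁶ × 150.0 mm × 214.0 K = 589 µm.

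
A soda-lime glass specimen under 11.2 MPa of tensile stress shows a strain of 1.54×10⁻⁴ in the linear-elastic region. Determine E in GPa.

72.7 GPa

E = σ/ε = 11.2 MPa / 1.54×10⁻⁴ = 72730 MPa = 72.7 GPa.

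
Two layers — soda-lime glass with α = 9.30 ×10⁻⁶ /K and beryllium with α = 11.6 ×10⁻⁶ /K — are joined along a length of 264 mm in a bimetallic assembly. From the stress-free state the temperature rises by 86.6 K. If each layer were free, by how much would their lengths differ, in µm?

52.6 µm

Δα = |9.30 − 11.6|×10⁻⁶/K = 2.30×10⁻⁶/K.
ΔL_mismatch = Δα·L·ΔT = 2.30×10⁻⁶ × 264.0 mm × 86.6 K = 52.6 µm.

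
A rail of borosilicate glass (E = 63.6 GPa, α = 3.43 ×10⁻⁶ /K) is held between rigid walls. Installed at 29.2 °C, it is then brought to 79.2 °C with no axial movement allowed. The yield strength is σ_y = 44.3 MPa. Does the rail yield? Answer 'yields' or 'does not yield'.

does not yield

ΔT = 50.00 K. Constrained thermal stress σ = E·α·ΔT = 63.60×10³ MPa × 3.43×10⁻⁶ × 50.00 = 10.9 MPa (compressive).
Compare to σ_y = 44.3 MPa: σ < σ_y, so it does not yield.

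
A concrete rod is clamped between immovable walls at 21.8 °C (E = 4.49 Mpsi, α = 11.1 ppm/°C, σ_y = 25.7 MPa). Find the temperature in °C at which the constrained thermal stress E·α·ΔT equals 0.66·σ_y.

E = 4.49 Mpsi = 30.96 GPa.
E·α·ΔT = 16.96 MPa ⇒ ΔT = 16.96 / (30.96×10³ × 11.1×10⁻⁶) = 49.36 K.
T = 21.8 + 49.36 = 71.16 °C.

71.2 °C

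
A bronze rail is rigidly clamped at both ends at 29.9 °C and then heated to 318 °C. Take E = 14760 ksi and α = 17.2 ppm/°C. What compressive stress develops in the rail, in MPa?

504 MPa

E = 14760 ksi = 101.8 GPa.
ΔT = 288.1 K. Constrained thermal stress σ = E·α·ΔT = 101.8×10³ MPa × 17.2×10⁻⁶ × 288.1 = 504 MPa (compressive).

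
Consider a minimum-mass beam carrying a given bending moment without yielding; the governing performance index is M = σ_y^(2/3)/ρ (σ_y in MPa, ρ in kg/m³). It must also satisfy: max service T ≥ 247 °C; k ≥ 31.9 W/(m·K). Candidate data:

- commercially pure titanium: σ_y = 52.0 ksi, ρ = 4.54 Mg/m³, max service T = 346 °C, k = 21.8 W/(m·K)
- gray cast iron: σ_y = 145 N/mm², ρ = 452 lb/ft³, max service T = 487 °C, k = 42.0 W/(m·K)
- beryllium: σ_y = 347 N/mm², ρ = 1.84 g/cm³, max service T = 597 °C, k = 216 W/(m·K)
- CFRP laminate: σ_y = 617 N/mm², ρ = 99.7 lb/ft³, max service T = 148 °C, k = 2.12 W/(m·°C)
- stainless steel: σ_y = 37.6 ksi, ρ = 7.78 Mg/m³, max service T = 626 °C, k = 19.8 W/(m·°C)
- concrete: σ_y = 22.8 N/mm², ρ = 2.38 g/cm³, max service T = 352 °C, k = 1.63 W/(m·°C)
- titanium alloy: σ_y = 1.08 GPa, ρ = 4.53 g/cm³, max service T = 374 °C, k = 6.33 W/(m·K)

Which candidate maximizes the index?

beryllium

Screen on constraints: max service T ≥ 247 °C; k ≥ 31.9 W/(m·K). Survivors: gray cast iron, beryllium.
After converting to SI:
  gray cast iron: σ_y = 145.0 MPa, ρ = 7240 kg/m³
  beryllium: σ_y = 347.0 MPa, ρ = 1840 kg/m³
  beryllium: M = 26.8×10⁻³
  gray cast iron: M = 3.81×10⁻³
Highest index: beryllium.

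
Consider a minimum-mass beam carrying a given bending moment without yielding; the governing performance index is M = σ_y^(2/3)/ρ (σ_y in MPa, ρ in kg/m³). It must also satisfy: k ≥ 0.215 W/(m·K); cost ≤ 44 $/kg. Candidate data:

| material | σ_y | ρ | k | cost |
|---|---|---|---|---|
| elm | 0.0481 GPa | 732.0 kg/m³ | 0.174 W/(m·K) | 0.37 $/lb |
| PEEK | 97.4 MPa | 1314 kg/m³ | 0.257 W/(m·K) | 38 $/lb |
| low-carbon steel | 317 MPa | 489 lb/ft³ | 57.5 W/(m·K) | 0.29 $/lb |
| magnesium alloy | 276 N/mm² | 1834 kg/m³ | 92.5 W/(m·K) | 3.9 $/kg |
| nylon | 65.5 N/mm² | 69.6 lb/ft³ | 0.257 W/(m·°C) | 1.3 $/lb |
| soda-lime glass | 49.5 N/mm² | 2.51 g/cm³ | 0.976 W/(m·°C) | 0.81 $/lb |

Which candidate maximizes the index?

Screen on constraints: k ≥ 0.215 W/(m·K); cost ≤ 44 $/kg. Survivors: low-carbon steel, magnesium alloy, nylon, soda-lime glass.
In SI units:
  low-carbon steel: σ_y = 317.0 MPa, ρ = 7833 kg/m³
  magnesium alloy: σ_y = 276.0 MPa, ρ = 1834 kg/m³
  nylon: σ_y = 65.50 MPa, ρ = 1115 kg/m³
  soda-lime glass: σ_y = 49.50 MPa, ρ = 2510 kg/m³
  magnesium alloy: M = 23.1×10⁻³
  nylon: M = 14.6×10⁻³
  low-carbon steel: M = 5.94×10⁻³
  soda-lime glass: M = 5.37×10⁻³
The maximum is for magnesium alloy.

magnesium alloy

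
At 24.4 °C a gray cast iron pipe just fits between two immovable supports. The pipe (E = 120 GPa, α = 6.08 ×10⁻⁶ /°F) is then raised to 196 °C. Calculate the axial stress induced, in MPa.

225 MPa

α = 6.08×10⁻⁶/°F × 9/5 = 10.9×10⁻⁶/K.
ΔT = 171.6 K. Constrained thermal stress σ = E·α·ΔT = 120.0×10³ MPa × 10.9×10⁻⁶ × 171.6 = 225 MPa (compressive).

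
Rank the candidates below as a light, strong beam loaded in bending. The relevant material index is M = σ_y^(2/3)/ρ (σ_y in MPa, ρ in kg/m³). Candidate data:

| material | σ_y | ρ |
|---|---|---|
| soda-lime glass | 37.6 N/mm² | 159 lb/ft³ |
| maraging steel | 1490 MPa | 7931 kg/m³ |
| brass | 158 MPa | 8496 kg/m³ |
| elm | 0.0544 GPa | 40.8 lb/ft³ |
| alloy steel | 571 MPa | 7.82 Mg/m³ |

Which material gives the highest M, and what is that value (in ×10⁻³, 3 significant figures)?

After converting to SI:
  soda-lime glass: σ_y = 37.60 MPa, ρ = 2547 kg/m³
  maraging steel: σ_y = 1490 MPa, ρ = 7931 kg/m³
  brass: σ_y = 158.0 MPa, ρ = 8496 kg/m³
  elm: σ_y = 54.40 MPa, ρ = 653.6 kg/m³
  alloy steel: σ_y = 571.0 MPa, ρ = 7820 kg/m³
  elm: M = 22.0×10⁻³
  maraging steel: M = 16.4×10⁻³
  alloy steel: M = 8.80×10⁻³
  soda-lime glass: M = 4.41×10⁻³
  brass: M = 3.44×10⁻³
Elm ranks first.

elm, M = 22.0×10⁻³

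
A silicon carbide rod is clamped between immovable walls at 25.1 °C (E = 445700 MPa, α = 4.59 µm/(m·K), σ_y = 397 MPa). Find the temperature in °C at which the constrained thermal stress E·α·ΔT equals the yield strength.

219 °C

E = 445700 MPa = 445.7 GPa.
E·α·ΔT = 397.0 MPa ⇒ ΔT = 397.0 / (445.7×10³ × 4.59×10⁻⁶) = 194.1 K.
T = 25.1 + 194.1 = 219.2 °C.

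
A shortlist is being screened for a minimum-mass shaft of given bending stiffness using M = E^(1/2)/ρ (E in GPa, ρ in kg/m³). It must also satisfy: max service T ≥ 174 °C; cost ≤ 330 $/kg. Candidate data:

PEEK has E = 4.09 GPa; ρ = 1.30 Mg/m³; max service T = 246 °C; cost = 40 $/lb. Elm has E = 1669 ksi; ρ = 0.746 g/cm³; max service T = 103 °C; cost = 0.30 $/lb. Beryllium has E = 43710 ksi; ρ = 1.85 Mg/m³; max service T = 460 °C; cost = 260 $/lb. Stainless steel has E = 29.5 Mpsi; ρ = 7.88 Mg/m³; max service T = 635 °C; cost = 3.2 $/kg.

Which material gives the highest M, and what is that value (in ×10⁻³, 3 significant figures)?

stainless steel, M = 1.81×10⁻³

Screen on constraints: max service T ≥ 174 °C; cost ≤ 330 $/kg. Survivors: PEEK, stainless steel.
Convert each candidate to consistent units, then evaluate M:
  PEEK: E = 4.090 GPa, ρ = 1300 kg/m³
  stainless steel: E = 203.4 GPa, ρ = 7880 kg/m³
  stainless steel: M = 1.81×10⁻³
  PEEK: M = 1.56×10⁻³
Stainless steel has the largest M.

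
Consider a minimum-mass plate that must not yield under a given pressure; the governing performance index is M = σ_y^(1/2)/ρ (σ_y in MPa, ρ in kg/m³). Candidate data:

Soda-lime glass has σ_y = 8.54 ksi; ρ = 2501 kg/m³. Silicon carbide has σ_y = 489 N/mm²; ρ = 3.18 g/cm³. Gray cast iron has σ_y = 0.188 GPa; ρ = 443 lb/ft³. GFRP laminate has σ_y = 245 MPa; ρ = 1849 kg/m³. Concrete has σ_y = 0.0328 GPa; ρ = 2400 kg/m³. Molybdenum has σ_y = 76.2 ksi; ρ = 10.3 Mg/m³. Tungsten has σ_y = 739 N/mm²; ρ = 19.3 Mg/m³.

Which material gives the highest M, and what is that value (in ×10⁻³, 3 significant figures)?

GFRP laminate, M = 8.47×10⁻³

Convert each candidate to consistent units, then evaluate M:
  soda-lime glass: σ_y = 58.88 MPa, ρ = 2501 kg/m³
  silicon carbide: σ_y = 489.0 MPa, ρ = 3180 kg/m³
  gray cast iron: σ_y = 188.0 MPa, ρ = 7096 kg/m³
  GFRP laminate: σ_y = 245.0 MPa, ρ = 1849 kg/m³
  concrete: σ_y = 32.80 MPa, ρ = 2400 kg/m³
  molybdenum: σ_y = 525.4 MPa, ρ = 10300 kg/m³
  tungsten: σ_y = 739.0 MPa, ρ = 19300 kg/m³
  GFRP laminate: M = 8.47×10⁻³
  silicon carbide: M = 6.95×10⁻³
  soda-lime glass: M = 3.07×10⁻³
  concrete: M = 2.39×10⁻³
  molybdenum: M = 2.23×10⁻³
  gray cast iron: M = 1.93×10⁻³
  tungsten: M = 1.41×10⁻³
GFRP laminate ranks first.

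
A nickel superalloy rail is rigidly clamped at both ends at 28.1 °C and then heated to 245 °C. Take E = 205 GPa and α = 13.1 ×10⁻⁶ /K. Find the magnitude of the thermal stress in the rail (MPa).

ΔT = 216.9 K. Constrained thermal stress σ = E·α·ΔT = 205.0×10³ MPa × 13.1×10⁻⁶ × 216.9 = 582 MPa (compressive).

582 MPa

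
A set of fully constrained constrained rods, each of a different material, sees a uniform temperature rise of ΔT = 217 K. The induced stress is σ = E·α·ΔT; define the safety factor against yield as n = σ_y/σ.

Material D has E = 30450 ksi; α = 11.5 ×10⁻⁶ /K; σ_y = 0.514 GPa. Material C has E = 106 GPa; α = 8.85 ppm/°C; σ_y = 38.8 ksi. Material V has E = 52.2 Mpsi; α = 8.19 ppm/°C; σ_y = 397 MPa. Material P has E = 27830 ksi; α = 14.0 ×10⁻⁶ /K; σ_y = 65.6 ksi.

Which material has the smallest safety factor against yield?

material V

Converting E to GPa, α to ×10⁻⁶/K, σ_y to MPa, then σ and n for each:
  material D: E = 209.9, α = 11.5, σ_y = 514.0 → σ = 524 MPa, n = 0.981
  material C: E = 106.0, α = 8.85, σ_y = 267.5 → σ = 204 MPa, n = 1.31
  material V: E = 359.9, α = 8.19, σ_y = 397.0 → σ = 640 MPa, n = 0.621
  material P: E = 191.9, α = 14.0, σ_y = 452.3 → σ = 583 MPa, n = 0.776
Material V has the lowest safety factor, n = 0.621.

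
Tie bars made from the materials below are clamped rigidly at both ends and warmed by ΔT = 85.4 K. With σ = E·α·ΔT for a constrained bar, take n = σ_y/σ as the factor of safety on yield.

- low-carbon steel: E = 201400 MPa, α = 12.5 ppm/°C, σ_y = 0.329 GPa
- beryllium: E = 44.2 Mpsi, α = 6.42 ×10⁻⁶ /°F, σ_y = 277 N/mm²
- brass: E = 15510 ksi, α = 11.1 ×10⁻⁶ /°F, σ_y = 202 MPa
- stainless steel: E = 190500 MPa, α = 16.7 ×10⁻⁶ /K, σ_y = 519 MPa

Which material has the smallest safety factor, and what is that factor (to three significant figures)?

beryllium, n = 0.921

In consistent units (E in GPa, α in ×10⁻⁶/K, σ_y in MPa):
  low-carbon steel: E = 201.4, α = 12.5, σ_y = 329.0 → σ = 215 MPa, n = 1.53
  beryllium: E = 304.7, α = 11.6, σ_y = 277.0 → σ = 301 MPa, n = 0.921
  brass: E = 106.9, α = 20.0, σ_y = 202.0 → σ = 182 MPa, n = 1.11
  stainless steel: E = 190.5, α = 16.7, σ_y = 519.0 → σ = 272 MPa, n = 1.91
Beryllium has the lowest safety factor, n = 0.921.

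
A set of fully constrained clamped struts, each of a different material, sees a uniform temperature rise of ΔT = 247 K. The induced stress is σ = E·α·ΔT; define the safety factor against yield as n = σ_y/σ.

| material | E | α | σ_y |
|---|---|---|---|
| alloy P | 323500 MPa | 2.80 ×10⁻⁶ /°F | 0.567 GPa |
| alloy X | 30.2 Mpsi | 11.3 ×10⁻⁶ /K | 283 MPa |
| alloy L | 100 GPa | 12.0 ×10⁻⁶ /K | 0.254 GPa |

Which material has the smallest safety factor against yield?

In consistent units (E in GPa, α in ×10⁻⁶/K, σ_y in MPa):
  alloy P: E = 323.5, α = 5.04, σ_y = 567.0 → σ = 403 MPa, n = 1.41
  alloy X: E = 208.2, α = 11.3, σ_y = 283.0 → σ = 581 MPa, n = 0.487
  alloy L: E = 100.0, α = 12.0, σ_y = 254.0 → σ = 296 MPa, n = 0.857
The minimum is alloy X at n = 0.487.

alloy X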